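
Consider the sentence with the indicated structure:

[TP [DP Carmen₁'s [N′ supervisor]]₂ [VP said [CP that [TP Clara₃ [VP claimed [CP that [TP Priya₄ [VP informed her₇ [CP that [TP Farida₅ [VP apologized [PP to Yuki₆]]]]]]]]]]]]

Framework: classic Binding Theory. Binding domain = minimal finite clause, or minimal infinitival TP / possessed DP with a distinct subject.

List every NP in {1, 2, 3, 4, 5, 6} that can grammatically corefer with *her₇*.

*her* is a pronoun, so Principle B applies: it must be free in its binding domain.
Binding domain of *her₇*: the embedded TP, whose subject is Priya₄.
*Carmen₁* and the pronoun do not c-command one another → neither Principle B nor Principle C is at stake; coindexation permitted.
*[Carmen₁'s supervisor]₂* c-commands the pronoun but from outside its binding domain, and is not c-commanded by it → coindexation permitted.
*Clara₃* c-commands the pronoun but from outside its binding domain, and is not c-commanded by it → coindexation permitted.
*Priya₄* c-commands the pronoun within its binding domain → coindexation would violate Principle B.
*Farida₅*: the pronoun c-commands this R-expression → coindexation would violate Principle C on *Farida₅*.
*Yuki₆*: the pronoun c-commands this R-expression → coindexation would violate Principle C on *Yuki₆*.

{1, 2, 3}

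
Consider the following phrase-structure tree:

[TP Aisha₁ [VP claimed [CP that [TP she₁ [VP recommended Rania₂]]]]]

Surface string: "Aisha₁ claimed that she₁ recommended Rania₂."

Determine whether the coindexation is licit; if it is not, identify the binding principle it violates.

grammatical

The two coindexed NPs are *Aisha₁* and *she₁*.
*she₁* is a pronoun; nothing c-commands it within its binding domain (the embedded TP.), so Principle B holds trivially.
*Aisha₁* is an R-expression; *she₁* does not c-command it, and no other NP shares its index, so Principle C is satisfied.
All principles are respected.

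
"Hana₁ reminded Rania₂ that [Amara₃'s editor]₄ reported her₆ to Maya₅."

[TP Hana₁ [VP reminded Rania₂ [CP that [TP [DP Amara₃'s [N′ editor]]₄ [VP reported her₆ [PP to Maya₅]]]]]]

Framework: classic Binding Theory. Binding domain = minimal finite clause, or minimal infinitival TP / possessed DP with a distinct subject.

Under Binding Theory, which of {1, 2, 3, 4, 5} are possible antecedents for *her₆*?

*her* is a pronoun, so Principle B applies: it must be free in its binding domain.
Binding domain of *her₆*: the embedded TP, whose subject is [Amara₃'s editor]₄.
*Hana₁* c-commands the pronoun but from outside its binding domain, and is not c-commanded by it → coindexation permitted.
*Rania₂* c-commands the pronoun but from outside its binding domain, and is not c-commanded by it → coindexation permitted.
*Amara₃* and the pronoun do not c-command one another → neither Principle B nor Principle C is at stake; coindexation permitted.
*[Amara₃'s editor]₄* c-commands the pronoun within its binding domain → coindexation would violate Principle B.
*Maya₅*: the pronoun c-commands this R-expression → coindexation would violate Principle C on *Maya₅*.

{1, 2, 3}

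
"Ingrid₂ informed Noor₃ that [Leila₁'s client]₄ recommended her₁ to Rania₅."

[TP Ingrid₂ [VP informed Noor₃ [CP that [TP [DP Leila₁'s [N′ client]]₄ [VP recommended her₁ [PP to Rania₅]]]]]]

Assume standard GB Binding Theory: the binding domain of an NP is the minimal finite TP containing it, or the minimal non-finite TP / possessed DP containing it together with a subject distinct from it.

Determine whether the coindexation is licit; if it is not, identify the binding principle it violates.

grammatical

The two coindexed NPs are *Leila₁* and *her₁*.
*her₁* is a pronoun; its binding domain is the embedded TP, whose subject is [Leila₁'s client]₄. Within that domain it is c-commanded only by *[Leila₁'s client]₄*, which carries a different index — the pronoun is free locally, so Principle B holds.
*Leila₁* is an R-expression; *her₁* does not c-command it, and no other NP shares its index, so Principle C is satisfied.
All principles are respected.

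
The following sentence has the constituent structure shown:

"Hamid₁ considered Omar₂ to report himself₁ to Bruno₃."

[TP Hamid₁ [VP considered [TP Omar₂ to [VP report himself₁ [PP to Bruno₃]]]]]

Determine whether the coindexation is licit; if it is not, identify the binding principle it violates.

Principle A

The two coindexed NPs are *Hamid₁* and *himself₁*.
*himself₁* is an anaphor. Principle A requires it to be bound within its binding domain — the embedded TP, whose subject is Omar₂.
Within that domain it is c-commanded by *Omar₂*, which does not share its index.
*Hamid₁* does c-command the anaphor, but from outside its binding domain.
The anaphor is unbound in its domain → Principle A violation.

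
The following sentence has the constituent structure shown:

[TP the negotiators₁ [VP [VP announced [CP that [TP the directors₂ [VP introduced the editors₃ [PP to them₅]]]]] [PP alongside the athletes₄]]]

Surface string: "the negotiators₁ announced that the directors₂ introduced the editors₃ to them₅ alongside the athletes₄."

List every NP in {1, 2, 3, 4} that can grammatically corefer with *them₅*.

{1, 4}

*them* is a pronoun, so Principle B applies: it must be free in its binding domain.
Binding domain of *them₅*: the embedded TP, whose subject is the directors₂.
*the negotiators₁* c-commands the pronoun but from outside its binding domain, and is not c-commanded by it → coindexation permitted.
*the directors₂* c-commands the pronoun within its binding domain → coindexation would violate Principle B.
*the editors₃* c-commands the pronoun within its binding domain → coindexation would violate Principle B.
*the athletes₄* and the pronoun do not c-command one another → neither Principle B nor Principle C is at stake; coindexation permitted.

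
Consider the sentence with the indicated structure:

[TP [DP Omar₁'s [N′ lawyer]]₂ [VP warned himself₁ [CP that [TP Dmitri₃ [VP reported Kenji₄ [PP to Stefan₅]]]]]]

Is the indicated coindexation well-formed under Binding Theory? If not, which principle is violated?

Principle A

The two coindexed NPs are *Omar₁* and *himself₁*.
*himself₁* is an anaphor. Principle A requires it to be bound within its binding domain — the matrix TP, whose subject is [Omar₁'s lawyer]₂.
Within that domain it is c-commanded by *[Omar₁'s lawyer]₂*, which does not share its index.
*Omar₁* does not c-command the anaphor at all.
The anaphor is unbound in its domain → Principle A violation.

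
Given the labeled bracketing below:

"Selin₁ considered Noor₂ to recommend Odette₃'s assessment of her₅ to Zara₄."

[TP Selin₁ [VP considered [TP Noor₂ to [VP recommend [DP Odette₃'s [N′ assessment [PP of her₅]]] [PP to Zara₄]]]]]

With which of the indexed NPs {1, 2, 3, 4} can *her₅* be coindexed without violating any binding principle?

{1, 2, 4}

*her* is a pronoun, so Principle B applies: it must be free in its binding domain.
Binding domain of *her₅*: the possessed DP, whose subject is Odette₃.
*Selin₁* c-commands the pronoun but from outside its binding domain, and is not c-commanded by it → coindexation permitted.
*Noor₂* c-commands the pronoun but from outside its binding domain, and is not c-commanded by it → coindexation permitted.
*Odette₃* c-commands the pronoun within its binding domain → coindexation would violate Principle B.
*Zara₄* and the pronoun do not c-command one another → neither Principle B nor Principle C is at stake; coindexation permitted.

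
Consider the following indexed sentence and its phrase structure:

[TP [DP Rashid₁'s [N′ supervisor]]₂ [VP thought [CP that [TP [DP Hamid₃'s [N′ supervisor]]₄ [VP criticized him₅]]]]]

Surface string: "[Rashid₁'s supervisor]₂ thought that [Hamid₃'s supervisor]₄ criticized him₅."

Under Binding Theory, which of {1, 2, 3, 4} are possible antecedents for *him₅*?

*him* is a pronoun, so Principle B applies: it must be free in its binding domain.
Binding domain of *him₅*: the embedded TP, whose subject is [Hamid₃'s supervisor]₄.
*Rashid₁* and the pronoun do not c-command one another → neither Principle B nor Principle C is at stake; coindexation permitted.
*[Rashid₁'s supervisor]₂* c-commands the pronoun but from outside its binding domain, and is not c-commanded by it → coindexation permitted.
*Hamid₃* and the pronoun do not c-command one another → neither Principle B nor Principle C is at stake; coindexation permitted.
*[Hamid₃'s supervisor]₄* c-commands the pronoun within its binding domain → coindexation would violate Principle B.

{1, 2, 3}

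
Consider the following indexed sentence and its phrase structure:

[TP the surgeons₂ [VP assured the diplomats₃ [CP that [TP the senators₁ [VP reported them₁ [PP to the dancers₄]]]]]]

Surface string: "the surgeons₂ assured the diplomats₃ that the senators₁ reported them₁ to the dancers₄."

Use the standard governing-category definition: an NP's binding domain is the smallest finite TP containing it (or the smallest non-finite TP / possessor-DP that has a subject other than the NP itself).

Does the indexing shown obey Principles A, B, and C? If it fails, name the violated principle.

Principle B

The two coindexed NPs are *the senators₁* and *them₁*.
*them₁* is a pronoun. Its binding domain is the embedded TP, whose subject is the senators₁.
*the senators₁* c-commands it within that domain and carries the same index.
The pronoun is locally bound → Principle B violation.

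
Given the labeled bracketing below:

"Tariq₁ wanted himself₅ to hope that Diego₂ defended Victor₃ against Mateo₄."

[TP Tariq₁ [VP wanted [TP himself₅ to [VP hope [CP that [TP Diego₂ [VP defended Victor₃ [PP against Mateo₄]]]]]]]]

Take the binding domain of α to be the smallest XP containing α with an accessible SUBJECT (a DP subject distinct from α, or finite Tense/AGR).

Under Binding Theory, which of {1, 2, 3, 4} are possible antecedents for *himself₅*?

*himself* is an anaphor, so Principle A applies: it must be bound in its binding domain.
Binding domain of *himself₅*: the matrix TP, whose subject is Tariq₁.
*Tariq₁* c-commands the anaphor within its binding domain → licit binder.
*Diego₂* does not c-command the anaphor → cannot bind it.
*Victor₃* does not c-command the anaphor → cannot bind it.
*Mateo₄* does not c-command the anaphor → cannot bind it.

{1}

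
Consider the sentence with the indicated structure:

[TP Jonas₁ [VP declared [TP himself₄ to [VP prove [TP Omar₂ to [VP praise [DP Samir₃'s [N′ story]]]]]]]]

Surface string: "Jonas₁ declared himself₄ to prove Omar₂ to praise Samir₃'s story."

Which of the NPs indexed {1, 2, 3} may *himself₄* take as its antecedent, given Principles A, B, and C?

*himself* is an anaphor, so Principle A applies: it must be bound in its binding domain.
Binding domain of *himself₄*: the matrix TP, whose subject is Jonas₁.
*Jonas₁* c-commands the anaphor within its binding domain → licit binder.
*Omar₂* does not c-command the anaphor → cannot bind it.
*Samir₃* does not c-command the anaphor → cannot bind it.

{1}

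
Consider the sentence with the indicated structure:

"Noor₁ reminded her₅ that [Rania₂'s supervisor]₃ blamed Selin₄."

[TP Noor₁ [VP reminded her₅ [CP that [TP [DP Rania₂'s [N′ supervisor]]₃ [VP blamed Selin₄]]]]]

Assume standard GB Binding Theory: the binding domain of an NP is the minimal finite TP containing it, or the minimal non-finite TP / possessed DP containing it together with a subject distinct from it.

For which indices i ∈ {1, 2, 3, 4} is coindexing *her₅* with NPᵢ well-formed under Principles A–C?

*her* is a pronoun, so Principle B applies: it must be free in its binding domain.
Binding domain of *her₅*: the matrix TP, whose subject is Noor₁.
*Noor₁* c-commands the pronoun within its binding domain → coindexation would violate Principle B.
*Rania₂*: the pronoun c-commands this R-expression → coindexation would violate Principle C on *Rania₂*.
*[Rania₂'s supervisor]₃*: the pronoun c-commands this R-expression → coindexation would violate Principle C on *[Rania₂'s supervisor]₃*.
*Selin₄*: the pronoun c-commands this R-expression → coindexation would violate Principle C on *Selin₄*.

none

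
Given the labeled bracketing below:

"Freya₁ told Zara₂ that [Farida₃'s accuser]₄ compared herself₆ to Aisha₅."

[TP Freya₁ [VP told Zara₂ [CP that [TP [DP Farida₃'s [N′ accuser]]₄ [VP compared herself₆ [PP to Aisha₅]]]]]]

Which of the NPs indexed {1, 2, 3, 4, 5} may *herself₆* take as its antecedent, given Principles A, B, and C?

*herself* is an anaphor, so Principle A applies: it must be bound in its binding domain.
Binding domain of *herself₆*: the embedded TP, whose subject is [Farida₃'s accuser]₄.
*Freya₁* c-commands the anaphor but is outside its binding domain → cannot satisfy Principle A.
*Zara₂* c-commands the anaphor but is outside its binding domain → cannot satisfy Principle A.
*Farida₃* does not c-command the anaphor → cannot bind it.
*[Farida₃'s accuser]₄* c-commands the anaphor within its binding domain → licit binder.
*Aisha₅* does not c-command the anaphor → cannot bind it.

{4}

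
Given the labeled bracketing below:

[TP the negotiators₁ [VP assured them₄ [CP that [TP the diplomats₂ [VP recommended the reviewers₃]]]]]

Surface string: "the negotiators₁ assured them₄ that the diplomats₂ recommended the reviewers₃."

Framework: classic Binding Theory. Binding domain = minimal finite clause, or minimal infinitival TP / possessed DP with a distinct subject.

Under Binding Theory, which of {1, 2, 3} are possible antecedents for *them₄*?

none

*them* is a pronoun, so Principle B applies: it must be free in its binding domain.
Binding domain of *them₄*: the matrix TP, whose subject is the negotiators₁.
*the negotiators₁* c-commands the pronoun within its binding domain → coindexation would violate Principle B.
*the diplomats₂*: the pronoun c-commands this R-expression → coindexation would violate Principle C on *the diplomats₂*.
*the reviewers₃*: the pronoun c-commands this R-expression → coindexation would violate Principle C on *the reviewers₃*.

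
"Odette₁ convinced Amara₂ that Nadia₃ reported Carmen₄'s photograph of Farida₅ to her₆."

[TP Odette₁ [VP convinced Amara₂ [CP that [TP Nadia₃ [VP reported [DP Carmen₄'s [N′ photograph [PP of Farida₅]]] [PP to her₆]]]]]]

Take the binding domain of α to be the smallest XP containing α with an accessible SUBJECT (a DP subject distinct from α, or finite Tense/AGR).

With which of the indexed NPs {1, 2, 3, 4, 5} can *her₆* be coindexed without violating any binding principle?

{1, 2, 4, 5}

*her* is a pronoun, so Principle B applies: it must be free in its binding domain.
Binding domain of *her₆*: the embedded TP, whose subject is Nadia₃.
*Odette₁* c-commands the pronoun but from outside its binding domain, and is not c-commanded by it → coindexation permitted.
*Amara₂* c-commands the pronoun but from outside its binding domain, and is not c-commanded by it → coindexation permitted.
*Nadia₃* c-commands the pronoun within its binding domain → coindexation would violate Principle B.
*Carmen₄* and the pronoun do not c-command one another → neither Principle B nor Principle C is at stake; coindexation permitted.
*Farida₅* and the pronoun do not c-command one another → neither Principle B nor Principle C is at stake; coindexation permitted.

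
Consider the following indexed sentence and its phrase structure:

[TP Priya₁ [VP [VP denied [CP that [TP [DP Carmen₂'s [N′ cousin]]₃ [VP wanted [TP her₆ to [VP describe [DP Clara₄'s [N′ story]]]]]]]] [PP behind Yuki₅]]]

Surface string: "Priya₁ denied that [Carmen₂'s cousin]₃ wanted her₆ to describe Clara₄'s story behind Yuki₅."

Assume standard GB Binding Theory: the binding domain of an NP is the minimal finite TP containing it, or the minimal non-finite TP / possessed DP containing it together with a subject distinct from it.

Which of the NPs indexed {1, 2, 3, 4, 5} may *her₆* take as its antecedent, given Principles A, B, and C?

{1, 2, 5}

*her* is a pronoun, so Principle B applies: it must be free in its binding domain.
Binding domain of *her₆*: the embedded TP, whose subject is [Carmen₂'s cousin]₃.
*Priya₁* c-commands the pronoun but from outside its binding domain, and is not c-commanded by it → coindexation permitted.
*Carmen₂* and the pronoun do not c-command one another → neither Principle B nor Principle C is at stake; coindexation permitted.
*[Carmen₂'s cousin]₃* c-commands the pronoun within its binding domain → coindexation would violate Principle B.
*Clara₄*: the pronoun c-commands this R-expression → coindexation would violate Principle C on *Clara₄*.
*Yuki₅* and the pronoun do not c-command one another → neither Principle B nor Principle C is at stake; coindexation permitted.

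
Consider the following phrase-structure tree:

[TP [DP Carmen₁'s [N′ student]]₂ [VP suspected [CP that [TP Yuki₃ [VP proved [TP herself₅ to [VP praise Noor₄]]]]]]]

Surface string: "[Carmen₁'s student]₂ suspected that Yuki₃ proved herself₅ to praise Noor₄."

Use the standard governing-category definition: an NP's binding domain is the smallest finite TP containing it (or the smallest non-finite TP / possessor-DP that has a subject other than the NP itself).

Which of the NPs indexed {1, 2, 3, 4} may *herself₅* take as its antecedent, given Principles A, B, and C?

{3}

*herself* is an anaphor, so Principle A applies: it must be bound in its binding domain.
Binding domain of *herself₅*: the embedded TP, whose subject is Yuki₃.
*Carmen₁* does not c-command the anaphor → cannot bind it.
*[Carmen₁'s student]₂* c-commands the anaphor but is outside its binding domain → cannot satisfy Principle A.
*Yuki₃* c-commands the anaphor within its binding domain → licit binder.
*Noor₄* does not c-command the anaphor → cannot bind it.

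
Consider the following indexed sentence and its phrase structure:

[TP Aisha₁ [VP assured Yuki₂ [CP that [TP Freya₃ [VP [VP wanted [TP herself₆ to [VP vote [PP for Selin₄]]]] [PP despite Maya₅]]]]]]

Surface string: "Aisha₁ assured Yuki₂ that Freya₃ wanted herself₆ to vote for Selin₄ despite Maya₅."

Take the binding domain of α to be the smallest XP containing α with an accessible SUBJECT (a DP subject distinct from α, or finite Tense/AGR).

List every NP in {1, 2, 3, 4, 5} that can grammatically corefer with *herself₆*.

*herself* is an anaphor, so Principle A applies: it must be bound in its binding domain.
Binding domain of *herself₆*: the embedded TP, whose subject is Freya₃.
*Aisha₁* c-commands the anaphor but is outside its binding domain → cannot satisfy Principle A.
*Yuki₂* c-commands the anaphor but is outside its binding domain → cannot satisfy Principle A.
*Freya₃* c-commands the anaphor within its binding domain → licit binder.
*Selin₄* does not c-command the anaphor → cannot bind it.
*Maya₅* does not c-command the anaphor → cannot bind it.

{3}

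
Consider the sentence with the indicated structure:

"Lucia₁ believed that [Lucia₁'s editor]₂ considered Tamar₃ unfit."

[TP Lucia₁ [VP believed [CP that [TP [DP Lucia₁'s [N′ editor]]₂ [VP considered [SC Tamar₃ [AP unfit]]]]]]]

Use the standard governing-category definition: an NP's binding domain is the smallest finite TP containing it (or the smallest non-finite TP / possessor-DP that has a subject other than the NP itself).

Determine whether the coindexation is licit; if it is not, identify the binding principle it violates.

Principle C

The two coindexed NPs are *Lucia₁* (the higher occurrence) and *Lucia₁* (the lower occurrence).
*Lucia₁* (the lower occurrence) is an R-expression. Principle C requires it to be free everywhere.
*Lucia₁* (the higher occurrence) c-commands it and carries the same index.
The R-expression is bound → Principle C violation.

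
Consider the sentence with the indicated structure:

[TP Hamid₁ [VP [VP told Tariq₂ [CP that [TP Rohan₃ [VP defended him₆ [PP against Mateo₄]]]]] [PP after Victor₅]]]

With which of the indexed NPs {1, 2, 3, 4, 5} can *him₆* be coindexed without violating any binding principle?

*him* is a pronoun, so Principle B applies: it must be free in its binding domain.
Binding domain of *him₆*: the embedded TP, whose subject is Rohan₃.
*Hamid₁* c-commands the pronoun but from outside its binding domain, and is not c-commanded by it → coindexation permitted.
*Tariq₂* c-commands the pronoun but from outside its binding domain, and is not c-commanded by it → coindexation permitted.
*Rohan₃* c-commands the pronoun within its binding domain → coindexation would violate Principle B.
*Mateo₄*: the pronoun c-commands this R-expression → coindexation would violate Principle C on *Mateo₄*.
*Victor₅* and the pronoun do not c-command one another → neither Principle B nor Principle C is at stake; coindexation permitted.

{1, 2, 5}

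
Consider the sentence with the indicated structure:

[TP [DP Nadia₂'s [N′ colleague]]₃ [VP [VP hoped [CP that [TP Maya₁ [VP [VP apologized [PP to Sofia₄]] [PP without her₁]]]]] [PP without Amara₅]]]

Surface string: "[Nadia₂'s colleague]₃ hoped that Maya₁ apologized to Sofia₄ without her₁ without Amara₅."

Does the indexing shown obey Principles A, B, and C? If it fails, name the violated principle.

Principle B

The two coindexed NPs are *Maya₁* and *her₁*.
*her₁* is a pronoun. Its binding domain is the embedded TP, whose subject is Maya₁.
*Maya₁* c-commands it within that domain and carries the same index.
The pronoun is locally bound → Principle B violation.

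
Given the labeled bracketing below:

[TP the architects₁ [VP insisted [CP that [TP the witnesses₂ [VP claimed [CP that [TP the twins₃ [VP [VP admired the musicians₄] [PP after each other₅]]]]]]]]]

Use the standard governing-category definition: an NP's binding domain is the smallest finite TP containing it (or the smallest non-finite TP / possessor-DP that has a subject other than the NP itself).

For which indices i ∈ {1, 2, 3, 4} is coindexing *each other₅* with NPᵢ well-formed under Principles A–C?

*each other* is an anaphor, so Principle A applies: it must be bound in its binding domain.
Binding domain of *each other₅*: the embedded TP, whose subject is the twins₃.
*the architects₁* c-commands the anaphor but is outside its binding domain → cannot satisfy Principle A.
*the witnesses₂* c-commands the anaphor but is outside its binding domain → cannot satisfy Principle A.
*the twins₃* c-commands the anaphor within its binding domain → licit binder.
*the musicians₄* does not c-command the anaphor → cannot bind it.

{3}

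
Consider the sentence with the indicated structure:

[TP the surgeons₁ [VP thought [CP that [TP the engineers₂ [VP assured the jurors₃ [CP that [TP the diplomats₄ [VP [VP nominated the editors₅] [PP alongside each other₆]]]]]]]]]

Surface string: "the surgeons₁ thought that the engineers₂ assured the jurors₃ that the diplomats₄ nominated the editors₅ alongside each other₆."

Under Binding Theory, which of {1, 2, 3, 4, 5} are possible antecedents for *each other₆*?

*each other* is an anaphor, so Principle A applies: it must be bound in its binding domain.
Binding domain of *each other₆*: the embedded TP, whose subject is the diplomats₄.
*the surgeons₁* c-commands the anaphor but is outside its binding domain → cannot satisfy Principle A.
*the engineers₂* c-commands the anaphor but is outside its binding domain → cannot satisfy Principle A.
*the jurors₃* c-commands the anaphor but is outside its binding domain → cannot satisfy Principle A.
*the diplomats₄* c-commands the anaphor within its binding domain → licit binder.
*the editors₅* does not c-command the anaphor → cannot bind it.

{4}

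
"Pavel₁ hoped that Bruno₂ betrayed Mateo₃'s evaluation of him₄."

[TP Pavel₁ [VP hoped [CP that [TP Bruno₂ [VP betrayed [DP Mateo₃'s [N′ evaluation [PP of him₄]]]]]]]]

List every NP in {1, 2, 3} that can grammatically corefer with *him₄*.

*him* is a pronoun, so Principle B applies: it must be free in its binding domain.
Binding domain of *him₄*: the possessed DP, whose subject is Mateo₃.
*Pavel₁* c-commands the pronoun but from outside its binding domain, and is not c-commanded by it → coindexation permitted.
*Bruno₂* c-commands the pronoun but from outside its binding domain, and is not c-commanded by it → coindexation permitted.
*Mateo₃* c-commands the pronoun within its binding domain → coindexation would violate Principle B.

{1, 2}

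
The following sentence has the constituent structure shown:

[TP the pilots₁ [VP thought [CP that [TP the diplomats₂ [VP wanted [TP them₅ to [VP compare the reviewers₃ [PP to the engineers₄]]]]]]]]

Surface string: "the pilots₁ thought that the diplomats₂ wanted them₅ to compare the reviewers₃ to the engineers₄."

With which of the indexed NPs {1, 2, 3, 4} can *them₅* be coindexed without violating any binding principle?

{1}

*them* is a pronoun, so Principle B applies: it must be free in its binding domain.
Binding domain of *them₅*: the embedded TP, whose subject is the diplomats₂.
*the pilots₁* c-commands the pronoun but from outside its binding domain, and is not c-commanded by it → coindexation permitted.
*the diplomats₂* c-commands the pronoun within its binding domain → coindexation would violate Principle B.
*the reviewers₃*: the pronoun c-commands this R-expression → coindexation would violate Principle C on *the reviewers₃*.
*the engineers₄*: the pronoun c-commands this R-expression → coindexation would violate Principle C on *the engineers₄*.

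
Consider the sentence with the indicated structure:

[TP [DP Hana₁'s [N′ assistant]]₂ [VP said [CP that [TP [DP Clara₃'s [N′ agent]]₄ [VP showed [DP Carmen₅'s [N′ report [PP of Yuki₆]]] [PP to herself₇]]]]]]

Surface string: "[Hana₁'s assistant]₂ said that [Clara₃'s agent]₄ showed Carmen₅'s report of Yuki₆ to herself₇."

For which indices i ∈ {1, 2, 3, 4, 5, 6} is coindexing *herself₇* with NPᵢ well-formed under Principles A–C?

*herself* is an anaphor, so Principle A applies: it must be bound in its binding domain.
Binding domain of *herself₇*: the embedded TP, whose subject is [Clara₃'s agent]₄.
*Hana₁* does not c-command the anaphor → cannot bind it.
*[Hana₁'s assistant]₂* c-commands the anaphor but is outside its binding domain → cannot satisfy Principle A.
*Clara₃* does not c-command the anaphor → cannot bind it.
*[Clara₃'s agent]₄* c-commands the anaphor within its binding domain → licit binder.
*Carmen₅* does not c-command the anaphor → cannot bind it.
*Yuki₆* does not c-command the anaphor → cannot bind it.

{4}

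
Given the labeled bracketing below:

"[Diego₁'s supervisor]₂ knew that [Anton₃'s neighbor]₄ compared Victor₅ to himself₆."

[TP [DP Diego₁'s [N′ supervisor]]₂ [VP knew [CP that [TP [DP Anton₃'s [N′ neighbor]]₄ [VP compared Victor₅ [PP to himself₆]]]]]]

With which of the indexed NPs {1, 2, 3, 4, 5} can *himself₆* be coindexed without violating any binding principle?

{4, 5}

*himself* is an anaphor, so Principle A applies: it must be bound in its binding domain.
Binding domain of *himself₆*: the embedded TP, whose subject is [Anton₃'s neighbor]₄.
*Diego₁* does not c-command the anaphor → cannot bind it.
*[Diego₁'s supervisor]₂* c-commands the anaphor but is outside its binding domain → cannot satisfy Principle A.
*Anton₃* does not c-command the anaphor → cannot bind it.
*[Anton₃'s neighbor]₄* c-commands the anaphor within its binding domain → licit binder.
*Victor₅* c-commands the anaphor within its binding domain → licit binder.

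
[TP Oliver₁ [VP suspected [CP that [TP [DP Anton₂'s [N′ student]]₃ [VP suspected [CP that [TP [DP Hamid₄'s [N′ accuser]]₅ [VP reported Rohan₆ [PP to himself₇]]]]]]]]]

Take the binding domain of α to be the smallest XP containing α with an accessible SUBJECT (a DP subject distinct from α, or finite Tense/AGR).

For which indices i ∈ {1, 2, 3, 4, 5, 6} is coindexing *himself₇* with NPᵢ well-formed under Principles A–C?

*himself* is an anaphor, so Principle A applies: it must be bound in its binding domain.
Binding domain of *himself₇*: the embedded TP, whose subject is [Hamid₄'s accuser]₅.
*Oliver₁* c-commands the anaphor but is outside its binding domain → cannot satisfy Principle A.
*Anton₂* does not c-command the anaphor → cannot bind it.
*[Anton₂'s student]₃* c-commands the anaphor but is outside its binding domain → cannot satisfy Principle A.
*Hamid₄* does not c-command the anaphor → cannot bind it.
*[Hamid₄'s accuser]₅* c-commands the anaphor within its binding domain → licit binder.
*Rohan₆* c-commands the anaphor within its binding domain → licit binder.

{5, 6}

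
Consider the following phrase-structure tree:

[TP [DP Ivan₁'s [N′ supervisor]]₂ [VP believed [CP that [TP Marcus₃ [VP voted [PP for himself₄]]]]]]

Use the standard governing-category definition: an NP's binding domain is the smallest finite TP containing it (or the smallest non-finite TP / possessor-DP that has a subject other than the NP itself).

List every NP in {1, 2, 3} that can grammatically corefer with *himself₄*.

*himself* is an anaphor, so Principle A applies: it must be bound in its binding domain.
Binding domain of *himself₄*: the embedded TP, whose subject is Marcus₃.
*Ivan₁* does not c-command the anaphor → cannot bind it.
*[Ivan₁'s supervisor]₂* c-commands the anaphor but is outside its binding domain → cannot satisfy Principle A.
*Marcus₃* c-commands the anaphor within its binding domain → licit binder.

{3}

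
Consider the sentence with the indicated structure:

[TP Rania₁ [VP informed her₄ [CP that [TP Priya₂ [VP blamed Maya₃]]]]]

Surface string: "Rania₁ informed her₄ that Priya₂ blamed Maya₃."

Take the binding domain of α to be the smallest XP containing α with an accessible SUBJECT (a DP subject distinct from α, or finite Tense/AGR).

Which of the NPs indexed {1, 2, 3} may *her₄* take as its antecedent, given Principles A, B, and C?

none

*her* is a pronoun, so Principle B applies: it must be free in its binding domain.
Binding domain of *her₄*: the matrix TP, whose subject is Rania₁.
*Rania₁* c-commands the pronoun within its binding domain → coindexation would violate Principle B.
*Priya₂*: the pronoun c-commands this R-expression → coindexation would violate Principle C on *Priya₂*.
*Maya₃*: the pronoun c-commands this R-expression → coindexation would violate Principle C on *Maya₃*.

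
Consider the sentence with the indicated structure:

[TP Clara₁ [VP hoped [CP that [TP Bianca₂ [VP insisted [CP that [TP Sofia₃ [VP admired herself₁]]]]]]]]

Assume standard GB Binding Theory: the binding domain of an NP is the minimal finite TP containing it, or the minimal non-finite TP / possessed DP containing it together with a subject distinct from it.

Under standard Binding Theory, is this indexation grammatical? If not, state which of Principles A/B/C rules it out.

The two coindexed NPs are *Clara₁* and *herself₁*.
*herself₁* is an anaphor. Principle A requires it to be bound within its binding domain — the embedded TP, whose subject is Sofia₃.
Within that domain it is c-commanded by *Sofia₃*, which does not share its index.
*Clara₁* does c-command the anaphor, but from outside its binding domain.
The anaphor is unbound in its domain → Principle A violation.

Principle A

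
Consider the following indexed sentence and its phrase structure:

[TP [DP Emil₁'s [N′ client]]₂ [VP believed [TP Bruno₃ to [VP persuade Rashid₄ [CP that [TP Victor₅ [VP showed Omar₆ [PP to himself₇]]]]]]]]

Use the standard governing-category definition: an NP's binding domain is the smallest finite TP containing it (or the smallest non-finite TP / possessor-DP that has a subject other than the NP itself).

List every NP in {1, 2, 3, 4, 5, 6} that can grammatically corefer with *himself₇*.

*himself* is an anaphor, so Principle A applies: it must be bound in its binding domain.
Binding domain of *himself₇*: the embedded TP, whose subject is Victor₅.
*Emil₁* does not c-command the anaphor → cannot bind it.
*[Emil₁'s client]₂* c-commands the anaphor but is outside its binding domain → cannot satisfy Principle A.
*Bruno₃* c-commands the anaphor but is outside its binding domain → cannot satisfy Principle A.
*Rashid₄* c-commands the anaphor but is outside its binding domain → cannot satisfy Principle A.
*Victor₅* c-commands the anaphor within its binding domain → licit binder.
*Omar₆* c-commands the anaphor within its binding domain → licit binder.

{5, 6}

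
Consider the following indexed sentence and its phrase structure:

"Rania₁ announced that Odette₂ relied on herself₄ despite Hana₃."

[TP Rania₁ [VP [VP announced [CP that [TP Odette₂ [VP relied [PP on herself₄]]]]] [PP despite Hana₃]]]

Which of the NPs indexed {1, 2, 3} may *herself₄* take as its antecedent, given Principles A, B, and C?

{2}

*herself* is an anaphor, so Principle A applies: it must be bound in its binding domain.
Binding domain of *herself₄*: the embedded TP, whose subject is Odette₂.
*Rania₁* c-commands the anaphor but is outside its binding domain → cannot satisfy Principle A.
*Odette₂* c-commands the anaphor within its binding domain → licit binder.
*Hana₃* does not c-command the anaphor → cannot bind it.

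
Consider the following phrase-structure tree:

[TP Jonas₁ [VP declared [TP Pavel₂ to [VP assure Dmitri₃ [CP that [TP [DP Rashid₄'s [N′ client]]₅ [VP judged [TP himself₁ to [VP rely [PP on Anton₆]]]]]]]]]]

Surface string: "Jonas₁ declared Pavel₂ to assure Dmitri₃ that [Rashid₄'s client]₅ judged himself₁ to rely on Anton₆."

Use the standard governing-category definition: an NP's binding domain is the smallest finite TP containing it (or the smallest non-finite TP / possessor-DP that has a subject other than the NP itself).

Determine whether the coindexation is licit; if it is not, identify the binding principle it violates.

The two coindexed NPs are *Jonas₁* and *himself₁*.
*himself₁* is an anaphor. Principle A requires it to be bound within its binding domain — the embedded TP, whose subject is [Rashid₄'s client]₅.
Within that domain it is c-commanded by *[Rashid₄'s client]₅*, which does not share its index.
*Jonas₁* does c-command the anaphor, but from outside its binding domain.
The anaphor is unbound in its domain → Principle A violation.

Principle A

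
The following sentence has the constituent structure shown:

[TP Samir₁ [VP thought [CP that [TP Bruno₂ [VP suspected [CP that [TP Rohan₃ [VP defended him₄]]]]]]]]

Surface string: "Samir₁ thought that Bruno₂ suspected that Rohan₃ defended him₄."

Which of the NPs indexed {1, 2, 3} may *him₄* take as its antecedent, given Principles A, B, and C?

*him* is a pronoun, so Principle B applies: it must be free in its binding domain.
Binding domain of *him₄*: the embedded TP, whose subject is Rohan₃.
*Samir₁* c-commands the pronoun but from outside its binding domain, and is not c-commanded by it → coindexation permitted.
*Bruno₂* c-commands the pronoun but from outside its binding domain, and is not c-commanded by it → coindexation permitted.
*Rohan₃* c-commands the pronoun within its binding domain → coindexation would violate Principle B.

{1, 2}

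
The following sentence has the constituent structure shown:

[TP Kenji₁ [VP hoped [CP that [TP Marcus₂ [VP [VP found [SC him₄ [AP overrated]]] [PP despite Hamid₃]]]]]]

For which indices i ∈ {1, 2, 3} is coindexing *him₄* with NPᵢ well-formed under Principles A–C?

{1, 3}

*him* is a pronoun, so Principle B applies: it must be free in its binding domain.
Binding domain of *him₄*: the embedded TP, whose subject is Marcus₂.
*Kenji₁* c-commands the pronoun but from outside its binding domain, and is not c-commanded by it → coindexation permitted.
*Marcus₂* c-commands the pronoun within its binding domain → coindexation would violate Principle B.
*Hamid₃* and the pronoun do not c-command one another → neither Principle B nor Principle C is at stake; coindexation permitted.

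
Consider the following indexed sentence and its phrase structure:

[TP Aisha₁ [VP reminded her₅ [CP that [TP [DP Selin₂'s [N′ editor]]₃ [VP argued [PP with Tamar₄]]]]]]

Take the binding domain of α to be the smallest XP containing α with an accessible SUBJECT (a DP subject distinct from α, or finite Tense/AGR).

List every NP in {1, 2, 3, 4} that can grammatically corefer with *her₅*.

none

*her* is a pronoun, so Principle B applies: it must be free in its binding domain.
Binding domain of *her₅*: the matrix TP, whose subject is Aisha₁.
*Aisha₁* c-commands the pronoun within its binding domain → coindexation would violate Principle B.
*Selin₂*: the pronoun c-commands this R-expression → coindexation would violate Principle C on *Selin₂*.
*[Selin₂'s editor]₃*: the pronoun c-commands this R-expression → coindexation would violate Principle C on *[Selin₂'s editor]₃*.
*Tamar₄*: the pronoun c-commands this R-expression → coindexation would violate Principle C on *Tamar₄*.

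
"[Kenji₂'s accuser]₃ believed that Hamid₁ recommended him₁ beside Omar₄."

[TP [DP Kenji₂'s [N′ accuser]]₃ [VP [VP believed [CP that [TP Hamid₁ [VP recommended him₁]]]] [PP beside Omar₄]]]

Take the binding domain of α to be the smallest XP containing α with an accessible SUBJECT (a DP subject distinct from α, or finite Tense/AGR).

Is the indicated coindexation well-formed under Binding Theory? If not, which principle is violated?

Principle B

The two coindexed NPs are *Hamid₁* and *him₁*.
*him₁* is a pronoun. Its binding domain is the embedded TP, whose subject is Hamid₁.
*Hamid₁* c-commands it within that domain and carries the same index.
The pronoun is locally bound → Principle B violation.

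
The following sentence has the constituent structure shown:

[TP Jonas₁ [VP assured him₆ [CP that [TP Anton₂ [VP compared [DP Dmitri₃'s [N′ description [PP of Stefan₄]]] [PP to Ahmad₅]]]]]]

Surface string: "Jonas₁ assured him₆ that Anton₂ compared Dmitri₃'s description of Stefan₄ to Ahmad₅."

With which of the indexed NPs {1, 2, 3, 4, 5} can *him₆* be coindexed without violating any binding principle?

none

*him* is a pronoun, so Principle B applies: it must be free in its binding domain.
Binding domain of *him₆*: the matrix TP, whose subject is Jonas₁.
*Jonas₁* c-commands the pronoun within its binding domain → coindexation would violate Principle B.
*Anton₂*: the pronoun c-commands this R-expression → coindexation would violate Principle C on *Anton₂*.
*Dmitri₃*: the pronoun c-commands this R-expression → coindexation would violate Principle C on *Dmitri₃*.
*Stefan₄*: the pronoun c-commands this R-expression → coindexation would violate Principle C on *Stefan₄*.
*Ahmad₅*: the pronoun c-commands this R-expression → coindexation would violate Principle C on *Ahmad₅*.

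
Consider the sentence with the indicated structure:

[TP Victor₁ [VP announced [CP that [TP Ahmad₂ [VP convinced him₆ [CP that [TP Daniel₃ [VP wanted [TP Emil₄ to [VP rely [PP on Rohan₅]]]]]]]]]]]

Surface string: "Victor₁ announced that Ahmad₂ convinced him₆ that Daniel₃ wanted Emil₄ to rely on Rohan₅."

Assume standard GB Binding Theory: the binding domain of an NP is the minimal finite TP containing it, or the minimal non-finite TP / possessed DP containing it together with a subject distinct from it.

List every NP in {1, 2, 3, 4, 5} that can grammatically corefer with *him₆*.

*him* is a pronoun, so Principle B applies: it must be free in its binding domain.
Binding domain of *him₆*: the embedded TP, whose subject is Ahmad₂.
*Victor₁* c-commands the pronoun but from outside its binding domain, and is not c-commanded by it → coindexation permitted.
*Ahmad₂* c-commands the pronoun within its binding domain → coindexation would violate Principle B.
*Daniel₃*: the pronoun c-commands this R-expression → coindexation would violate Principle C on *Daniel₃*.
*Emil₄*: the pronoun c-commands this R-expression → coindexation would violate Principle C on *Emil₄*.
*Rohan₅*: the pronoun c-commands this R-expression → coindexation would violate Principle C on *Rohan₅*.

{1}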